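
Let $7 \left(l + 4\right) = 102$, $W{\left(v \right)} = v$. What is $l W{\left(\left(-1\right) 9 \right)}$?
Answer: $- \frac{666}{7} \approx -95.143$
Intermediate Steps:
$l = \frac{74}{7}$ ($l = -4 + \frac{1}{7} \cdot 102 = -4 + \frac{102}{7} = \frac{74}{7} \approx 10.571$)
$l W{\left(\left(-1\right) 9 \right)} = \frac{74 \left(\left(-1\right) 9\right)}{7} = \frac{74}{7} \left(-9\right) = - \frac{666}{7}$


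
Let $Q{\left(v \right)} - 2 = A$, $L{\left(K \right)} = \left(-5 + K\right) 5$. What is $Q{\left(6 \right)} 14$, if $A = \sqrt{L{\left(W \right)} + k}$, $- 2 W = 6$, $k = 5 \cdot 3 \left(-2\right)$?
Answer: $28 + 14 i \sqrt{70} \approx 28.0 + 117.13 i$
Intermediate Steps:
$k = -30$ ($k = 15 \left(-2\right) = -30$)
$W = -3$ ($W = \left(- \frac{1}{2}\right) 6 = -3$)
$L{\left(K \right)} = -25 + 5 K$
$A = i \sqrt{70}$ ($A = \sqrt{\left(-25 + 5 \left(-3\right)\right) - 30} = \sqrt{\left(-25 - 15\right) - 30} = \sqrt{-40 - 30} = \sqrt{-70} = i \sqrt{70} \approx 8.3666 i$)
$Q{\left(v \right)} = 2 + i \sqrt{70}$
$Q{\left(6 \right)} 14 = \left(2 + i \sqrt{70}\right) 14 = 28 + 14 i \sqrt{70}$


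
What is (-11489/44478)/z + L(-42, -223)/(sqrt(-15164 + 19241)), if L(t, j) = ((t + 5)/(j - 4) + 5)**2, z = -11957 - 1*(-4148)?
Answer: 11489/347328702 + 1373584*sqrt(453)/70027911 ≈ 0.41751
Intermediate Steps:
z = -7809 (z = -11957 + 4148 = -7809)
L(t, j) = (5 + (5 + t)/(-4 + j))**2 (L(t, j) = ((5 + t)/(-4 + j) + 5)**2 = (5 + (5 + t)/(-4 + j))**2)
(-11489/44478)/z + L(-42, -223)/(sqrt(-15164 + 19241)) = -11489/44478/(-7809) + ((-15 - 42 + 5*(-223))**2/(-4 - 223)**2)/(sqrt(-15164 + 19241)) = -11489*1/44478*(-1/7809) + ((-15 - 42 - 1115)**2/(-227)**2)/(sqrt(4077)) = -11489/44478*(-1/7809) + ((1/51529)*(-1172)**2)/((3*sqrt(453))) = 11489/347328702 + ((1/51529)*1373584)*(sqrt(453)/1359) = 11489/347328702 + 1373584*(sqrt(453)/1359)/51529 = 11489/347328702 + 1373584*sqrt(453)/70027911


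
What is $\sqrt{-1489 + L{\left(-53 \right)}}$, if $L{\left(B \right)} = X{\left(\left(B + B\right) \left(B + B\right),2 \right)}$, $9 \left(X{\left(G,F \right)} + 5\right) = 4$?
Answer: $\frac{i \sqrt{13442}}{3} \approx 38.647 i$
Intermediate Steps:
$X{\left(G,F \right)} = - \frac{41}{9}$ ($X{\left(G,F \right)} = -5 + \frac{1}{9} \cdot 4 = -5 + \frac{4}{9} = - \frac{41}{9}$)
$L{\left(B \right)} = - \frac{41}{9}$
$\sqrt{-1489 + L{\left(-53 \right)}} = \sqrt{-1489 - \frac{41}{9}} = \sqrt{- \frac{13442}{9}} = \frac{i \sqrt{13442}}{3}$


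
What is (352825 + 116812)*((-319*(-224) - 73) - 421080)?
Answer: -164230649989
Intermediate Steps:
(352825 + 116812)*((-319*(-224) - 73) - 421080) = 469637*((71456 - 73) - 421080) = 469637*(71383 - 421080) = 469637*(-349697) = -164230649989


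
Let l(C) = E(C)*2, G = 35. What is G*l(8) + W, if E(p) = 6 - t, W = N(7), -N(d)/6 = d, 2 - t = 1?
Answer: 308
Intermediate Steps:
t = 1 (t = 2 - 1*1 = 2 - 1 = 1)
N(d) = -6*d
W = -42 (W = -6*7 = -42)
E(p) = 5 (E(p) = 6 - 1*1 = 6 - 1 = 5)
l(C) = 10 (l(C) = 5*2 = 10)
G*l(8) + W = 35*10 - 42 = 350 - 42 = 308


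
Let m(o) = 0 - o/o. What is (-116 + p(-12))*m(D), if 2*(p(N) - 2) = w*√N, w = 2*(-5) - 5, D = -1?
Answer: 114 + 15*I*√3 ≈ 114.0 + 25.981*I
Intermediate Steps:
w = -15 (w = -10 - 5 = -15)
m(o) = -1 (m(o) = 0 - 1*1 = 0 - 1 = -1)
p(N) = 2 - 15*√N/2 (p(N) = 2 + (-15*√N)/2 = 2 - 15*√N/2)
(-116 + p(-12))*m(D) = (-116 + (2 - 15*I*√3))*(-1) = (-114 - 15*I*√3)*(-1) = 114 + 15*I*√3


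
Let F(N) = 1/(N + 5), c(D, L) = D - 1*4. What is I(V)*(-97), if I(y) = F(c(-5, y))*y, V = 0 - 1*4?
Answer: -97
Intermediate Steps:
c(D, L) = -4 + D (c(D, L) = D - 4 = -4 + D)
V = -4 (V = 0 - 4 = -4)
F(N) = 1/(5 + N)
I(y) = -y/4 (I(y) = y/(5 + (-4 - 5)) = y/(5 - 9) = y/(-4) = -y/4)
I(V)*(-97) = -¼*(-4)*(-97) = 1*(-97) = -97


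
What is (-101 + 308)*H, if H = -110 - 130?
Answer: -49680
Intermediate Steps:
H = -240
(-101 + 308)*H = (-101 + 308)*(-240) = 207*(-240) = -49680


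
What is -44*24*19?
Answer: -20064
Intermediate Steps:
-44*24*19 = -1056*19 = -20064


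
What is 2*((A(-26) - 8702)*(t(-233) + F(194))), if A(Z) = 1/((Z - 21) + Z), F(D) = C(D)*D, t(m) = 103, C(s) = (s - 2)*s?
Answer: -9180862800210/73 ≈ -1.2577e+11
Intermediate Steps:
C(s) = s*(-2 + s) (C(s) = (-2 + s)*s = s*(-2 + s))
F(D) = D²*(-2 + D) (F(D) = (D*(-2 + D))*D = D²*(-2 + D))
A(Z) = 1/(-21 + 2*Z) (A(Z) = 1/((-21 + Z) + Z) = 1/(-21 + 2*Z))
2*((A(-26) - 8702)*(t(-233) + F(194))) = 2*((1/(-21 + 2*(-26)) - 8702)*(103 + 194²*(-2 + 194))) = 2*((1/(-21 - 52) - 8702)*(103 + 37636*192)) = 2*((1/(-73) - 8702)*(103 + 7226112)) = 2*((-1/73 - 8702)*7226215) = 2*(-635247/73*7226215) = 2*(-4590431400105/73) = -9180862800210/73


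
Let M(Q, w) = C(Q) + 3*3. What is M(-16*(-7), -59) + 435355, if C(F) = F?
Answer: 435476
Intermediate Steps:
M(Q, w) = 9 + Q (M(Q, w) = Q + 3*3 = Q + 9 = 9 + Q)
M(-16*(-7), -59) + 435355 = (9 - 16*(-7)) + 435355 = (9 + 112) + 435355 = 121 + 435355 = 435476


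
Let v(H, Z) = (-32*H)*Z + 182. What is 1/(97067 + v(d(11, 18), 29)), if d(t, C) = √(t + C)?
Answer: 97249/9432393665 + 928*√29/9432393665 ≈ 1.0840e-5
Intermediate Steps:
d(t, C) = √(C + t)
v(H, Z) = 182 - 32*H*Z (v(H, Z) = -32*H*Z + 182 = 182 - 32*H*Z)
1/(97067 + v(d(11, 18), 29)) = 1/(97067 + (182 - 32*√(18 + 11)*29)) = 1/(97067 + (182 - 32*√29*29)) = 1/(97067 + (182 - 928*√29)) = 1/(97249 - 928*√29)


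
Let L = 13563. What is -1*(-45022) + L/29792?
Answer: 1341308987/29792 ≈ 45022.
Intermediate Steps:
-1*(-45022) + L/29792 = -1*(-45022) + 13563/29792 = 45022 + 13563*(1/29792) = 45022 + 13563/29792 = 1341308987/29792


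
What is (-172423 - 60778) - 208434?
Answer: -441635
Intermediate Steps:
(-172423 - 60778) - 208434 = -233201 - 208434 = -441635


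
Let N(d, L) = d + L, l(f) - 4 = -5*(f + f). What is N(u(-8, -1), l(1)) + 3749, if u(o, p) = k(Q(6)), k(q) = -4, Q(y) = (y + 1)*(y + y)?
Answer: 3739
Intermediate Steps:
Q(y) = 2*y*(1 + y) (Q(y) = (1 + y)*(2*y) = 2*y*(1 + y))
u(o, p) = -4
l(f) = 4 - 10*f (l(f) = 4 - 5*(f + f) = 4 - 10*f)
N(d, L) = L + d
N(u(-8, -1), l(1)) + 3749 = ((4 - 10*1) - 4) + 3749 = ((4 - 10) - 4) + 3749 = (-6 - 4) + 3749 = -10 + 3749 = 3739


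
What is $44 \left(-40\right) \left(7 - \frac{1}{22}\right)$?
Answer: $-12240$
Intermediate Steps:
$44 \left(-40\right) \left(7 - \frac{1}{22}\right) = - 1760 \left(7 - \frac{1}{22}\right) = \left(-1760\right) \frac{153}{22} = -12240$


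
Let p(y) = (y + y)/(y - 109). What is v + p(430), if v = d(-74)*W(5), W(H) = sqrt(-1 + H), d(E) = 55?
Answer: 36170/321 ≈ 112.68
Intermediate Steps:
v = 110 (v = 55*sqrt(-1 + 5) = 55*sqrt(4) = 55*2 = 110)
p(y) = 2*y/(-109 + y) (p(y) = (2*y)/(-109 + y) = 2*y/(-109 + y))
v + p(430) = 110 + 2*430/(-109 + 430) = 110 + 2*430/321 = 110 + 2*430*(1/321) = 110 + 860/321 = 36170/321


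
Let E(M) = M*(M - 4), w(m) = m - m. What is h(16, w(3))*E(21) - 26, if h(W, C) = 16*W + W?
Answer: 97078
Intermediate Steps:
w(m) = 0
E(M) = M*(-4 + M)
h(W, C) = 17*W
h(16, w(3))*E(21) - 26 = (17*16)*(21*(-4 + 21)) - 26 = 272*(21*17) - 26 = 272*357 - 26 = 97104 - 26 = 97078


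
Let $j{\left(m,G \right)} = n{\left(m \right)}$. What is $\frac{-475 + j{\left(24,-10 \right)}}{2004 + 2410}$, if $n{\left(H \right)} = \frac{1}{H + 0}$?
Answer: $- \frac{11399}{105936} \approx -0.1076$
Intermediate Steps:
$n{\left(H \right)} = \frac{1}{H}$
$j{\left(m,G \right)} = \frac{1}{m}$
$\frac{-475 + j{\left(24,-10 \right)}}{2004 + 2410} = \frac{-475 + \frac{1}{24}}{2004 + 2410} = \frac{-475 + \frac{1}{24}}{4414} = \left(- \frac{11399}{24}\right) \frac{1}{4414} = - \frac{11399}{105936}$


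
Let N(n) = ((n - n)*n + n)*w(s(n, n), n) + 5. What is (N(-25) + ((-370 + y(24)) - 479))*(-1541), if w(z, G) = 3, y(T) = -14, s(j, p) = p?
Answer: 1437753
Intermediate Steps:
N(n) = 5 + 3*n (N(n) = ((n - n)*n + n)*3 + 5 = (0*n + n)*3 + 5 = (0 + n)*3 + 5 = n*3 + 5 = 3*n + 5 = 5 + 3*n)
(N(-25) + ((-370 + y(24)) - 479))*(-1541) = ((5 + 3*(-25)) + ((-370 - 14) - 479))*(-1541) = ((5 - 75) + (-384 - 479))*(-1541) = (-70 - 863)*(-1541) = -933*(-1541) = 1437753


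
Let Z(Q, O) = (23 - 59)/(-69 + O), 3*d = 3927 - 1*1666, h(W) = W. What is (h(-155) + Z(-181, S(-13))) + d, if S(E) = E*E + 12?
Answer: 50261/84 ≈ 598.35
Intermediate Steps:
S(E) = 12 + E² (S(E) = E² + 12 = 12 + E²)
d = 2261/3 (d = (3927 - 1*1666)/3 = (3927 - 1666)/3 = (⅓)*2261 = 2261/3 ≈ 753.67)
Z(Q, O) = -36/(-69 + O)
(h(-155) + Z(-181, S(-13))) + d = (-155 - 36/(-69 + (12 + (-13)²))) + 2261/3 = (-155 - 36/(-69 + (12 + 169))) + 2261/3 = (-155 - 36/(-69 + 181)) + 2261/3 = (-155 - 36/112) + 2261/3 = (-155 - 36*1/112) + 2261/3 = (-155 - 9/28) + 2261/3 = -4349/28 + 2261/3 = 50261/84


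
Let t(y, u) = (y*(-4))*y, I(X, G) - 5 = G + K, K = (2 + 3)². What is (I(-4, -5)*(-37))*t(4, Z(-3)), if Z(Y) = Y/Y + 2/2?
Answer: 59200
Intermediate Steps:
K = 25 (K = 5² = 25)
Z(Y) = 2 (Z(Y) = 1 + 2*(½) = 1 + 1 = 2)
I(X, G) = 30 + G (I(X, G) = 5 + (G + 25) = 5 + (25 + G) = 30 + G)
t(y, u) = -4*y² (t(y, u) = (-4*y)*y = -4*y²)
(I(-4, -5)*(-37))*t(4, Z(-3)) = ((30 - 5)*(-37))*(-4*4²) = (25*(-37))*(-4*16) = -925*(-64) = 59200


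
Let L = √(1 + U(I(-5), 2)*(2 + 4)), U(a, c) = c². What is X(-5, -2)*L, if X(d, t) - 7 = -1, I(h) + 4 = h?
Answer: 30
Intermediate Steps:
I(h) = -4 + h
X(d, t) = 6 (X(d, t) = 7 - 1 = 6)
L = 5 (L = √(1 + 2²*(2 + 4)) = √(1 + 4*6) = √(1 + 24) = √25 = 5)
X(-5, -2)*L = 6*5 = 30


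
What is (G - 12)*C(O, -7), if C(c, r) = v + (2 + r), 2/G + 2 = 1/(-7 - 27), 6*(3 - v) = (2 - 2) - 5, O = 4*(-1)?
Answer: 3136/207 ≈ 15.150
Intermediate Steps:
O = -4
v = 23/6 (v = 3 - ((2 - 2) - 5)/6 = 3 - (0 - 5)/6 = 3 - ⅙*(-5) = 3 + ⅚ = 23/6 ≈ 3.8333)
G = -68/69 (G = 2/(-2 + 1/(-7 - 27)) = 2/(-2 + 1/(-34)) = 2/(-2 - 1/34) = 2/(-69/34) = 2*(-34/69) = -68/69 ≈ -0.98551)
C(c, r) = 35/6 + r (C(c, r) = 23/6 + (2 + r) = 35/6 + r)
(G - 12)*C(O, -7) = (-68/69 - 12)*(35/6 - 7) = -896/69*(-7/6) = 3136/207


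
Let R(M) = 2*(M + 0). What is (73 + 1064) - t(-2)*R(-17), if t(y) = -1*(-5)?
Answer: 1307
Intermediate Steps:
R(M) = 2*M
t(y) = 5
(73 + 1064) - t(-2)*R(-17) = (73 + 1064) - 5*2*(-17) = 1137 - 5*(-34) = 1137 - 1*(-170) = 1137 + 170 = 1307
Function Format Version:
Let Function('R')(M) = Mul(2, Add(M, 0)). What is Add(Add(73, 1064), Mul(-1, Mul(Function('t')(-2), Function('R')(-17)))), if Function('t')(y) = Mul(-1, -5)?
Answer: 1307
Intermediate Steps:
Function('R')(M) = Mul(2, M)
Function('t')(y) = 5
Add(Add(73, 1064), Mul(-1, Mul(Function('t')(-2), Function('R')(-17)))) = Add(Add(73, 1064), Mul(-1, Mul(5, Mul(2, -17)))) = Add(1137, Mul(-1, Mul(5, -34))) = Add(1137, Mul(-1, -170)) = Add(1137, 170) = 1307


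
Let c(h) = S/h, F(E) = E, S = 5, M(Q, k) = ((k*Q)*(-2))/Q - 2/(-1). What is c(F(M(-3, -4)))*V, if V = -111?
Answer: -111/2 ≈ -55.500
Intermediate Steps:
M(Q, k) = 2 - 2*k (M(Q, k) = ((Q*k)*(-2))/Q - 2*(-1) = (-2*Q*k)/Q + 2 = -2*k + 2 = 2 - 2*k)
c(h) = 5/h
c(F(M(-3, -4)))*V = (5/(2 - 2*(-4)))*(-111) = (5/(2 + 8))*(-111) = (5/10)*(-111) = (5*(1/10))*(-111) = (1/2)*(-111) = -111/2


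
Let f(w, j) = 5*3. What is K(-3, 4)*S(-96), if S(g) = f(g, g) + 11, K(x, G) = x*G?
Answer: -312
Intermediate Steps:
f(w, j) = 15
K(x, G) = G*x
S(g) = 26 (S(g) = 15 + 11 = 26)
K(-3, 4)*S(-96) = (4*(-3))*26 = -12*26 = -312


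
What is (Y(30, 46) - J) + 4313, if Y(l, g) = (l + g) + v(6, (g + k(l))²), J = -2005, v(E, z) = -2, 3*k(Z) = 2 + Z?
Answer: 6392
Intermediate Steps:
k(Z) = ⅔ + Z/3 (k(Z) = (2 + Z)/3 = ⅔ + Z/3)
Y(l, g) = -2 + g + l (Y(l, g) = (l + g) - 2 = (g + l) - 2 = -2 + g + l)
(Y(30, 46) - J) + 4313 = ((-2 + 46 + 30) - 1*(-2005)) + 4313 = (74 + 2005) + 4313 = 2079 + 4313 = 6392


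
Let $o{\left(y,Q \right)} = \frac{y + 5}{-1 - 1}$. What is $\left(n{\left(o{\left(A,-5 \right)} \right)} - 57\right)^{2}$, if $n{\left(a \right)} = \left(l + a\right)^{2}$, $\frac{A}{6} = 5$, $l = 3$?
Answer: $\frac{375769}{16} \approx 23486.0$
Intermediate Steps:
$A = 30$ ($A = 6 \cdot 5 = 30$)
$o{\left(y,Q \right)} = - \frac{5}{2} - \frac{y}{2}$ ($o{\left(y,Q \right)} = \frac{5 + y}{-2} = \left(5 + y\right) \left(- \frac{1}{2}\right) = - \frac{5}{2} - \frac{y}{2}$)
$n{\left(a \right)} = \left(3 + a\right)^{2}$
$\left(n{\left(o{\left(A,-5 \right)} \right)} - 57\right)^{2} = \left(\left(3 - \frac{35}{2}\right)^{2} - 57\right)^{2} = \left(\left(- \frac{29}{2}\right)^{2} - 57\right)^{2} = \left(\frac{841}{4} - 57\right)^{2} = \left(\frac{613}{4}\right)^{2} = \frac{375769}{16}$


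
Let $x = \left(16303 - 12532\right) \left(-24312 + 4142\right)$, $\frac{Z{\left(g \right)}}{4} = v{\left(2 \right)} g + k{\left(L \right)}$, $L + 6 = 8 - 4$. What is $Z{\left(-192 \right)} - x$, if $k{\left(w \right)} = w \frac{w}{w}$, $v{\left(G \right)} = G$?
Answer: $76059526$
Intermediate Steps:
$L = -2$ ($L = -6 + \left(8 - 4\right) = -6 + 4 = -2$)
$k{\left(w \right)} = w$ ($k{\left(w \right)} = w 1 = w$)
$Z{\left(g \right)} = -8 + 8 g$ ($Z{\left(g \right)} = 4 \left(2 g - 2\right) = 4 \left(-2 + 2 g\right) = -8 + 8 g$)
$x = -76061070$ ($x = 3771 \left(-20170\right) = -76061070$)
$Z{\left(-192 \right)} - x = \left(-8 + 8 \left(-192\right)\right) - -76061070 = \left(-8 - 1536\right) + 76061070 = -1544 + 76061070 = 76059526$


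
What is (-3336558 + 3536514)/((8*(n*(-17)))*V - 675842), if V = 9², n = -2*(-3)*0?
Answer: -99978/337921 ≈ -0.29586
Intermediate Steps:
n = 0 (n = 6*0 = 0)
V = 81
(-3336558 + 3536514)/((8*(n*(-17)))*V - 675842) = (-3336558 + 3536514)/((8*(0*(-17)))*81 - 675842) = 199956/((8*0)*81 - 675842) = 199956/(0*81 - 675842) = 199956/(0 - 675842) = 199956/(-675842) = 199956*(-1/675842) = -99978/337921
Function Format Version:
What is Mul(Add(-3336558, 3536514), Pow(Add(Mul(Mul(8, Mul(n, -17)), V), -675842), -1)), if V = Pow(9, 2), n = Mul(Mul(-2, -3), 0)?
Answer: Rational(-99978, 337921) ≈ -0.29586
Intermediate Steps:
n = 0 (n = Mul(6, 0) = 0)
V = 81
Mul(Add(-3336558, 3536514), Pow(Add(Mul(Mul(8, Mul(n, -17)), V), -675842), -1)) = Mul(Add(-3336558, 3536514), Pow(Add(Mul(Mul(8, Mul(0, -17)), 81), -675842), -1)) = Mul(199956, Pow(Add(Mul(Mul(8, 0), 81), -675842), -1)) = Mul(199956, Pow(Add(Mul(0, 81), -675842), -1)) = Mul(199956, Pow(Add(0, -675842), -1)) = Mul(199956, Pow(-675842, -1)) = Mul(199956, Rational(-1, 675842)) = Rational(-99978, 337921)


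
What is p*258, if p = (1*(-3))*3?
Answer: -2322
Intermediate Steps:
p = -9 (p = -3*3 = -9)
p*258 = -9*258 = -2322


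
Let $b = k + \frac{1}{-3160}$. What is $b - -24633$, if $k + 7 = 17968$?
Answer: $\frac{134597039}{3160} \approx 42594.0$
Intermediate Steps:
$k = 17961$ ($k = -7 + 17968 = 17961$)
$b = \frac{56756759}{3160}$ ($b = 17961 + \frac{1}{-3160} = 17961 - \frac{1}{3160} = \frac{56756759}{3160} \approx 17961.0$)
$b - -24633 = \frac{56756759}{3160} - -24633 = \frac{56756759}{3160} + 24633 = \frac{134597039}{3160}$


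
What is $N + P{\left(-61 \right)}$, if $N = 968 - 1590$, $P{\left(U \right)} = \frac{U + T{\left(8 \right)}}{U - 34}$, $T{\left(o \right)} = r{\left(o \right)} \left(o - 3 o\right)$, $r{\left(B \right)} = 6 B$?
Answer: $- \frac{58261}{95} \approx -613.27$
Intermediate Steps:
$T{\left(o \right)} = - 12 o^{2}$ ($T{\left(o \right)} = 6 o \left(o - 3 o\right) = 6 o \left(- 2 o\right) = - 12 o^{2}$)
$P{\left(U \right)} = \frac{-768 + U}{-34 + U}$ ($P{\left(U \right)} = \frac{U - 12 \cdot 8^{2}}{U - 34} = \frac{U - 768}{-34 + U} = \frac{-768 + U}{-34 + U}$)
$N = -622$ ($N = 968 - 1590 = -622$)
$N + P{\left(-61 \right)} = -622 + \frac{-768 - 61}{-34 - 61} = -622 + \frac{1}{-95} \left(-829\right) = -622 - - \frac{829}{95} = -622 + \frac{829}{95} = - \frac{58261}{95}$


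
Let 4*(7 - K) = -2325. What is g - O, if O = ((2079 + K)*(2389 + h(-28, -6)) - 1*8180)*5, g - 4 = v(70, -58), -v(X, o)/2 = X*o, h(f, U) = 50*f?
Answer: -52562109/4 ≈ -1.3141e+7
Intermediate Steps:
K = 2353/4 (K = 7 - ¼*(-2325) = 7 + 2325/4 = 2353/4 ≈ 588.25)
v(X, o) = -2*X*o
g = 8124 (g = 4 - 2*70*(-58) = 4 + 8120 = 8124)
O = 52594605/4 (O = ((2079 + 2353/4)*(2389 + 50*(-28)) - 1*8180)*5 = (10669*(2389 - 1400)/4 - 8180)*5 = ((10669/4)*989 - 8180)*5 = (10551641/4 - 8180)*5 = (10518921/4)*5 = 52594605/4 ≈ 1.3149e+7)
g - O = 8124 - 1*52594605/4 = 8124 - 52594605/4 = -52562109/4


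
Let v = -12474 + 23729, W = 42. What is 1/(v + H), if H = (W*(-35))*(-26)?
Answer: 1/49475 ≈ 2.0212e-5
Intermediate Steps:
H = 38220 (H = (42*(-35))*(-26) = -1470*(-26) = 38220)
v = 11255
1/(v + H) = 1/(11255 + 38220) = 1/49475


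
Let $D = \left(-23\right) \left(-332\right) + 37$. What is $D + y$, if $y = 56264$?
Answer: $63937$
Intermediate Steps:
$D = 7673$ ($D = 7636 + 37 = 7673$)
$D + y = 7673 + 56264 = 63937$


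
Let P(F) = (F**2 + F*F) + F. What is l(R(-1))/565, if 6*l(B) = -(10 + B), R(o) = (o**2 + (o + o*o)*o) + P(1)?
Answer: -7/1695 ≈ -0.0041298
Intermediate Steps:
P(F) = F + 2*F**2 (P(F) = (F**2 + F**2) + F = 2*F**2 + F = F + 2*F**2)
R(o) = 3 + o**2 + o*(o + o**2) (R(o) = (o**2 + (o + o*o)*o) + 1*(1 + 2*1) = (o**2 + (o + o**2)*o) + 1*(1 + 2) = (o**2 + o*(o + o**2)) + 1*3 = (o**2 + o*(o + o**2)) + 3 = 3 + o**2 + o*(o + o**2))
l(B) = -5/3 - B/6 (l(B) = (-(10 + B))/6 = (-10 - B)/6 = -5/3 - B/6)
l(R(-1))/565 = (-5/3 - (3 + (-1)**3 + 2*(-1)**2)/6)/565 = (-5/3 - (3 - 1 + 2*1)/6)*(1/565) = (-5/3 - (3 - 1 + 2)/6)*(1/565) = (-5/3 - 1/6*4)*(1/565) = (-5/3 - 2/3)*(1/565) = -7/3*1/565 = -7/1695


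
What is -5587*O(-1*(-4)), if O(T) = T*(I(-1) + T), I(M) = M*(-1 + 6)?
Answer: 22348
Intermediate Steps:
I(M) = 5*M (I(M) = M*5 = 5*M)
O(T) = T*(-5 + T) (O(T) = T*(5*(-1) + T) = T*(-5 + T))
-5587*O(-1*(-4)) = -5587*(-1*(-4))*(-5 - 1*(-4)) = -22348*(-5 + 4) = -22348*(-1) = -5587*(-4) = 22348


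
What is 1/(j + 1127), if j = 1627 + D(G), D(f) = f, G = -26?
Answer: 1/2728 ≈ 0.00036657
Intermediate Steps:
j = 1601 (j = 1627 - 26 = 1601)
1/(j + 1127) = 1/(1601 + 1127) = 1/2728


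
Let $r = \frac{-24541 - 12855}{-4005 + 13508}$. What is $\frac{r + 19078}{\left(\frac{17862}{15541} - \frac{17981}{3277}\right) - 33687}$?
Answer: $- \frac{4615613018682083}{8152754973045059} \approx -0.56614$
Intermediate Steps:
$r = - \frac{37396}{9503} \approx -3.9352$
$\frac{r + 19078}{\left(\frac{17862}{15541} - \frac{17981}{3277}\right) - 33687} = \frac{- \frac{37396}{9503} + 19078}{\left(\frac{17862}{15541} - \frac{17981}{3277}\right) - 33687} = \frac{181260838}{9503 \left(\left(17862 \cdot \frac{1}{15541} - \frac{17981}{3277}\right) - 33687\right)} = \frac{181260838}{9503 \left(\left(\frac{17862}{15541} - \frac{17981}{3277}\right) - 33687\right)} = \frac{181260838}{9503 \left(- \frac{220908947}{50927857} - 33687\right)} = \frac{181260838}{9503 \left(- \frac{1715827627706}{50927857}\right)} = \frac{181260838}{9503} \left(- \frac{50927857}{1715827627706}\right) = - \frac{4615613018682083}{8152754973045059}$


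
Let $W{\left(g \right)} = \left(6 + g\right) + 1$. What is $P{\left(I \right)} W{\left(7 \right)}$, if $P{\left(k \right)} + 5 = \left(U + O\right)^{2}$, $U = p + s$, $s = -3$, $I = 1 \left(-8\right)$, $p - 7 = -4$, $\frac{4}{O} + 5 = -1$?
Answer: $- \frac{574}{9} \approx -63.778$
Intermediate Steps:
$O = - \frac{2}{3}$ ($O = \frac{4}{-5 - 1} = \frac{4}{-6} = 4 \left(- \frac{1}{6}\right) = - \frac{2}{3} \approx -0.66667$)
$W{\left(g \right)} = 7 + g$
$p = 3$ ($p = 7 - 4 = 3$)
$I = -8$
$U = 0$ ($U = 3 - 3 = 0$)
$P{\left(k \right)} = - \frac{41}{9}$ ($P{\left(k \right)} = -5 + \left(0 - \frac{2}{3}\right)^{2} = -5 + \left(- \frac{2}{3}\right)^{2} = -5 + \frac{4}{9} = - \frac{41}{9}$)
$P{\left(I \right)} W{\left(7 \right)} = - \frac{41 \left(7 + 7\right)}{9} = \left(- \frac{41}{9}\right) 14 = - \frac{574}{9}$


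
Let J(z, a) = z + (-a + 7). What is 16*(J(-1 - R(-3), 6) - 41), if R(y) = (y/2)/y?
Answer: -664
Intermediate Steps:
R(y) = ½ (R(y) = (y*(½))/y = (y/2)/y = ½)
J(z, a) = 7 + z - a (J(z, a) = z + (7 - a) = 7 + z - a)
16*(J(-1 - R(-3), 6) - 41) = 16*((7 + (-1 - 1*½) - 1*6) - 41) = 16*((7 + (-1 - ½) - 6) - 41) = 16*((7 - 3/2 - 6) - 41) = 16*(-½ - 41) = 16*(-83/2) = -664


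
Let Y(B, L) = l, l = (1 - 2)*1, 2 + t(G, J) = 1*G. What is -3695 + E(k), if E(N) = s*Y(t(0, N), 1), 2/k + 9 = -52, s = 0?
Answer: -3695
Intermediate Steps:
k = -2/61 (k = 2/(-9 - 52) = 2/(-61) = 2*(-1/61) = -2/61 ≈ -0.032787)
t(G, J) = -2 + G (t(G, J) = -2 + 1*G = -2 + G)
l = -1 (l = -1*1 = -1)
Y(B, L) = -1
E(N) = 0 (E(N) = 0*(-1) = 0)
-3695 + E(k) = -3695 + 0 = -3695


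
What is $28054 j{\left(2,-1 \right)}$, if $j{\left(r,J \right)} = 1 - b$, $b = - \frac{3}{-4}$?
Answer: $\frac{14027}{2} \approx 7013.5$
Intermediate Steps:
$b = \frac{3}{4}$ ($b = \left(-3\right) \left(- \frac{1}{4}\right) = \frac{3}{4} \approx 0.75$)
$j{\left(r,J \right)} = \frac{1}{4}$ ($j{\left(r,J \right)} = 1 - \frac{3}{4} = \frac{1}{4}$)
$28054 j{\left(2,-1 \right)} = 28054 \cdot \frac{1}{4} = \frac{14027}{2}$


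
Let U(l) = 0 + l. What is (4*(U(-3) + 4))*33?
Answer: 132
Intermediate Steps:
U(l) = l
(4*(U(-3) + 4))*33 = (4*(-3 + 4))*33 = (4*1)*33 = 4*33 = 132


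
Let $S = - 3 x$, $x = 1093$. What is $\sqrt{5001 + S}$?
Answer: $\sqrt{1722} \approx 41.497$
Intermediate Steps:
$S = -3279$ ($S = \left(-3\right) 1093 = -3279$)
$\sqrt{5001 + S} = \sqrt{5001 - 3279} = \sqrt{1722}$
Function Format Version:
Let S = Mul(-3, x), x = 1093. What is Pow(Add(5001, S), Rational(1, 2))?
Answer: Pow(1722, Rational(1, 2)) ≈ 41.497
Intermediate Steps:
S = -3279 (S = Mul(-3, 1093) = -3279)
Pow(Add(5001, S), Rational(1, 2)) = Pow(Add(5001, -3279), Rational(1, 2)) = Pow(1722, Rational(1, 2))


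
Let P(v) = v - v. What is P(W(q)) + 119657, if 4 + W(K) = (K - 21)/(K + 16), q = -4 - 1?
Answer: 119657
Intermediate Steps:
q = -5
W(K) = -4 + (-21 + K)/(16 + K) (W(K) = -4 + (K - 21)/(K + 16) = -4 + (-21 + K)/(16 + K))
P(v) = 0
P(W(q)) + 119657 = 0 + 119657 = 119657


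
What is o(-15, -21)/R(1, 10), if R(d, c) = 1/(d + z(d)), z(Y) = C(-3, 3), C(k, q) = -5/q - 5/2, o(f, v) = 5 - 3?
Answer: -19/3 ≈ -6.3333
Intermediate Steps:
o(f, v) = 2
C(k, q) = -5/2 - 5/q (C(k, q) = -5/q - 5*½ = -5/q - 5/2 = -5/2 - 5/q)
z(Y) = -25/6 (z(Y) = -5/2 - 5/3 = -25/6)
R(d, c) = 1/(-25/6 + d) (R(d, c) = 1/(d - 25/6) = 1/(-25/6 + d))
o(-15, -21)/R(1, 10) = 2/((6/(-25 + 6*1))) = 2/((6/(-25 + 6))) = 2/((6/(-19))) = 2/((6*(-1/19))) = 2/(-6/19) = 2*(-19/6) = -19/3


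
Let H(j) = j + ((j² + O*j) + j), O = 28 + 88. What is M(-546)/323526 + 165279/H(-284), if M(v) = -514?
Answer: 26723910869/7626154872 ≈ 3.5042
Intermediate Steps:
O = 116
H(j) = j² + 118*j (H(j) = j + ((j² + 116*j) + j) = j + (j² + 117*j) = j² + 118*j)
M(-546)/323526 + 165279/H(-284) = -514/323526 + 165279/((-284*(118 - 284))) = -514*1/323526 + 165279/((-284*(-166))) = -257/161763 + 165279/47144 = 26723910869/7626154872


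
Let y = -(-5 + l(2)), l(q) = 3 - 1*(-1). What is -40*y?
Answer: -40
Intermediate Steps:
l(q) = 4 (l(q) = 3 + 1 = 4)
y = 1 (y = -(-5 + 4) = -1*(-1) = 1)
-40*y = -40*1 = -40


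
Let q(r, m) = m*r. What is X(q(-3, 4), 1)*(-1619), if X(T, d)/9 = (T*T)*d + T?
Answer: -1923372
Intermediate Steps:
X(T, d) = 9*T + 9*d*T² (X(T, d) = 9*((T*T)*d + T) = 9*(T²*d + T) = 9*(d*T² + T) = 9*(T + d*T²) = 9*T + 9*d*T²)
X(q(-3, 4), 1)*(-1619) = (9*(4*(-3))*(1 + (4*(-3))*1))*(-1619) = (9*(-12)*(1 - 12*1))*(-1619) = (9*(-12)*(1 - 12))*(-1619) = (9*(-12)*(-11))*(-1619) = 1188*(-1619) = -1923372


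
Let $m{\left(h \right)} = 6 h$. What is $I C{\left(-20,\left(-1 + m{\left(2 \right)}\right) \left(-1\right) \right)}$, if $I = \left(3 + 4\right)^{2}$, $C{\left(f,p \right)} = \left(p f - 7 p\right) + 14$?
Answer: $15239$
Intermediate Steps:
$C{\left(f,p \right)} = 14 - 7 p + f p$ ($C{\left(f,p \right)} = \left(f p - 7 p\right) + 14 = \left(- 7 p + f p\right) + 14 = 14 - 7 p + f p$)
$I = 49$ ($I = 7^{2} = 49$)
$I C{\left(-20,\left(-1 + m{\left(2 \right)}\right) \left(-1\right) \right)} = 49 \left(14 - 7 \left(-1 + 6 \cdot 2\right) \left(-1\right) - 20 \left(-1 + 6 \cdot 2\right) \left(-1\right)\right) = 49 \left(14 - 7 \left(-1 + 12\right) \left(-1\right) - 20 \left(-1 + 12\right) \left(-1\right)\right) = 49 \left(14 - 7 \cdot 11 \left(-1\right) - 20 \cdot 11 \left(-1\right)\right) = 49 \left(14 - -77 - -220\right) = 49 \left(14 + 77 + 220\right) = 49 \cdot 311 = 15239$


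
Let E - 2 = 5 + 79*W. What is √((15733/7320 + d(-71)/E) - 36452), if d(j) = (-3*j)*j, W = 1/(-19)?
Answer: I*√559546351610/3660 ≈ 204.38*I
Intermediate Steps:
W = -1/19 ≈ -0.052632
d(j) = -3*j²
E = 54/19 (E = 2 + (5 + 79*(-1/19)) = 2 + (5 - 79/19) = 2 + 16/19 = 54/19 ≈ 2.8421)
√((15733/7320 + d(-71)/E) - 36452) = √((15733/7320 + (-3*(-71)²)/(54/19)) - 36452) = √((15733*(1/7320) - 3*5041*(19/54)) - 36452) = √((15733/7320 - 15123*19/54) - 36452) = √((15733/7320 - 95779/18) - 36452) = √(-116803181/21960 - 36452) = √(-917289101/21960) = I*√559546351610/3660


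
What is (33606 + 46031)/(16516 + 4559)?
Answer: 79637/21075 ≈ 3.7787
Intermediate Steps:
(33606 + 46031)/(16516 + 4559) = 79637/21075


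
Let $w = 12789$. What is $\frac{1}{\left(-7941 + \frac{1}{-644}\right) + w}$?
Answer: $\frac{644}{3122111} \approx 0.00020627$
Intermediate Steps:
$\frac{1}{\left(-7941 + \frac{1}{-644}\right) + w} = \frac{1}{\left(-7941 + \frac{1}{-644}\right) + 12789} = \frac{1}{\left(-7941 - \frac{1}{644}\right) + 12789} = \frac{1}{- \frac{5114005}{644} + 12789} = \frac{1}{\frac{3122111}{644}} = \frac{644}{3122111}$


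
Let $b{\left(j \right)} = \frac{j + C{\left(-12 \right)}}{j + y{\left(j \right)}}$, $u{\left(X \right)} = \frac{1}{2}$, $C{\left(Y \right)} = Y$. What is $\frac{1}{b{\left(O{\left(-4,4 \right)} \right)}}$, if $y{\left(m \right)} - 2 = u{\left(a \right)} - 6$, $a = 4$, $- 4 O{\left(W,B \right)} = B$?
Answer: $\frac{9}{26} \approx 0.34615$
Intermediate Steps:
$O{\left(W,B \right)} = - \frac{B}{4}$
$u{\left(X \right)} = \frac{1}{2}$
$y{\left(m \right)} = - \frac{7}{2}$ ($y{\left(m \right)} = 2 + \left(\frac{1}{2} - 6\right) = 2 - \frac{11}{2} = - \frac{7}{2}$)
$b{\left(j \right)} = \frac{-12 + j}{- \frac{7}{2} + j}$ ($b{\left(j \right)} = \frac{j - 12}{j - \frac{7}{2}} = \frac{-12 + j}{- \frac{7}{2} + j}$)
$\frac{1}{b{\left(O{\left(-4,4 \right)} \right)}} = \frac{1}{2 \frac{1}{-7 + 2 \left(\left(- \frac{1}{4}\right) 4\right)} \left(-12 - 1\right)} = \frac{1}{2 \frac{1}{-7 + 2 \left(-1\right)} \left(-12 - 1\right)} = \frac{1}{2 \frac{1}{-7 - 2} \left(-13\right)} = \frac{1}{2 \frac{1}{-9} \left(-13\right)} = \frac{1}{2 \left(- \frac{1}{9}\right) \left(-13\right)} = \frac{1}{\frac{26}{9}} = \frac{9}{26}$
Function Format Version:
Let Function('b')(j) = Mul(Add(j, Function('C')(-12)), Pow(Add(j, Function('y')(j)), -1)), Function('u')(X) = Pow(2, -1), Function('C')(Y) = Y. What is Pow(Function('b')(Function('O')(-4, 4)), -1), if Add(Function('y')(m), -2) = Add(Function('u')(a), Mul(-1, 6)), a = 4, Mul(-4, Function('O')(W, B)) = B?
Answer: Rational(9, 26) ≈ 0.34615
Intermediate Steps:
Function('O')(W, B) = Mul(Rational(-1, 4), B)
Function('u')(X) = Rational(1, 2)
Function('y')(m) = Rational(-7, 2) (Function('y')(m) = Add(2, Add(Rational(1, 2), Mul(-1, 6))) = Add(2, Add(Rational(1, 2), -6)) = Add(2, Rational(-11, 2)) = Rational(-7, 2))
Function('b')(j) = Mul(Pow(Add(Rational(-7, 2), j), -1), Add(-12, j)) (Function('b')(j) = Mul(Add(j, -12), Pow(Add(j, Rational(-7, 2)), -1)) = Mul(Add(-12, j), Pow(Add(Rational(-7, 2), j), -1)) = Mul(Pow(Add(Rational(-7, 2), j), -1), Add(-12, j)))
Pow(Function('b')(Function('O')(-4, 4)), -1) = Pow(Mul(2, Pow(Add(-7, Mul(2, Mul(Rational(-1, 4), 4))), -1), Add(-12, Mul(Rational(-1, 4), 4))), -1) = Pow(Mul(2, Pow(Add(-7, Mul(2, -1)), -1), Add(-12, -1)), -1) = Pow(Mul(2, Pow(Add(-7, -2), -1), -13), -1) = Pow(Mul(2, Pow(-9, -1), -13), -1) = Pow(Mul(2, Rational(-1, 9), -13), -1) = Pow(Rational(26, 9), -1) = Rational(9, 26)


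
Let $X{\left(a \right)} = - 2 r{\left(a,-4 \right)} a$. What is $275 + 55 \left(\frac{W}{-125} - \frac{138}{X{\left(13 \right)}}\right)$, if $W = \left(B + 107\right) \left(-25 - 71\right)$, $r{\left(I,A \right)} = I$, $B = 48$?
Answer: $\frac{5783734}{845} \approx 6844.7$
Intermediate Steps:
$X{\left(a \right)} = - 2 a^{2}$ ($X{\left(a \right)} = - 2 a a = - 2 a^{2}$)
$W = -14880$ ($W = \left(48 + 107\right) \left(-25 - 71\right) = 155 \left(-96\right) = -14880$)
$275 + 55 \left(\frac{W}{-125} - \frac{138}{X{\left(13 \right)}}\right) = 275 + 55 \left(- \frac{14880}{-125} - \frac{138}{\left(-2\right) 13^{2}}\right) = 275 + 55 \left(\left(-14880\right) \left(- \frac{1}{125}\right) - \frac{138}{\left(-2\right) 169}\right) = 275 + 55 \left(\frac{2976}{25} - \frac{138}{-338}\right) = 275 + 55 \left(\frac{2976}{25} - - \frac{69}{169}\right) = 275 + 55 \left(\frac{2976}{25} + \frac{69}{169}\right) = 275 + 55 \cdot \frac{504669}{4225} = 275 + \frac{5551359}{845} = \frac{5783734}{845}$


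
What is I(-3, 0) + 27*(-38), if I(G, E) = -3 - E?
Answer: -1029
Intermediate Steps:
I(-3, 0) + 27*(-38) = (-3 - 1*0) + 27*(-38) = (-3 + 0) - 1026 = -3 - 1026 = -1029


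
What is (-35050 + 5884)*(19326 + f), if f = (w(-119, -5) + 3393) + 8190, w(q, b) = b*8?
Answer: -900325254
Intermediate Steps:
w(q, b) = 8*b
f = 11543 (f = (8*(-5) + 3393) + 8190 = (-40 + 3393) + 8190 = 3353 + 8190 = 11543)
(-35050 + 5884)*(19326 + f) = (-35050 + 5884)*(19326 + 11543) = -29166*30869 = -900325254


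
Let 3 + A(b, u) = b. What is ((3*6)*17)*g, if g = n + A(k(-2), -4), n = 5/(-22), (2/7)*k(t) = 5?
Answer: 48042/11 ≈ 4367.5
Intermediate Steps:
k(t) = 35/2 (k(t) = (7/2)*5 = 35/2)
A(b, u) = -3 + b
n = -5/22 (n = 5*(-1/22) = -5/22 ≈ -0.22727)
g = 157/11 (g = -5/22 + (-3 + 35/2) = -5/22 + 29/2 = 157/11 ≈ 14.273)
((3*6)*17)*g = ((3*6)*17)*(157/11) = (18*17)*(157/11) = 306*(157/11) = 48042/11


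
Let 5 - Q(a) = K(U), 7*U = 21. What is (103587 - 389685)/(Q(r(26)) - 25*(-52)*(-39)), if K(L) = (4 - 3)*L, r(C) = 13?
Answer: 143049/25349 ≈ 5.6432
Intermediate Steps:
U = 3 (U = (⅐)*21 = 3)
K(L) = L (K(L) = 1*L = L)
Q(a) = 2 (Q(a) = 5 - 1*3 = 5 - 3 = 2)
(103587 - 389685)/(Q(r(26)) - 25*(-52)*(-39)) = (103587 - 389685)/(2 - 25*(-52)*(-39)) = -286098/(2 + 1300*(-39)) = -286098/(2 - 50700) = -286098/(-50698) = -286098*(-1/50698) = 143049/25349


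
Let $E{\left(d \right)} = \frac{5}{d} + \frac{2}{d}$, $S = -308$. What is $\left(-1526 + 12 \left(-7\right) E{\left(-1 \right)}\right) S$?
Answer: $288904$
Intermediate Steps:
$E{\left(d \right)} = \frac{7}{d}$
$\left(-1526 + 12 \left(-7\right) E{\left(-1 \right)}\right) S = \left(-1526 + 12 \left(-7\right) \frac{7}{-1}\right) \left(-308\right) = \left(-1526 - 84 \cdot 7 \left(-1\right)\right) \left(-308\right) = \left(-1526 - -588\right) \left(-308\right) = \left(-1526 + 588\right) \left(-308\right) = \left(-938\right) \left(-308\right) = 288904$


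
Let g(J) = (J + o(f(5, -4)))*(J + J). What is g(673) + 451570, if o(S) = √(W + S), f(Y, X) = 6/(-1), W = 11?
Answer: 1357428 + 1346*√5 ≈ 1.3604e+6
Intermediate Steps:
f(Y, X) = -6 (f(Y, X) = 6*(-1) = -6)
o(S) = √(11 + S)
g(J) = 2*J*(J + √5) (g(J) = (J + √(11 - 6))*(J + J) = (J + √5)*(2*J) = 2*J*(J + √5))
g(673) + 451570 = 2*673*(673 + √5) + 451570 = (905858 + 1346*√5) + 451570 = 1357428 + 1346*√5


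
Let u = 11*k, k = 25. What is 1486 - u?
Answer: 1211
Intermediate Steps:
u = 275 (u = 11*25 = 275)
1486 - u = 1486 - 1*275 = 1486 - 275 = 1211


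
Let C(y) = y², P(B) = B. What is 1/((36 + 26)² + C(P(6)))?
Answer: 1/3880 ≈ 0.00025773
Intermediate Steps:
1/((36 + 26)² + C(P(6))) = 1/((36 + 26)² + 6²) = 1/(62² + 36) = 1/(3844 + 36) = 1/3880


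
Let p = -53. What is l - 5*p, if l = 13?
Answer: 278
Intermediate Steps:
l - 5*p = 13 - 5*(-53) = 13 + 265 = 278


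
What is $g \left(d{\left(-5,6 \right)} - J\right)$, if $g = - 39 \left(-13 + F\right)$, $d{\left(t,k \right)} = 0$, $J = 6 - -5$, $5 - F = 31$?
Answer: $-16731$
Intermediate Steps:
$F = -26$ ($F = 5 - 31 = -26$)
$J = 11$ ($J = 6 + 5 = 11$)
$g = 1521$ ($g = - 39 \left(-13 - 26\right) = \left(-39\right) \left(-39\right) = 1521$)
$g \left(d{\left(-5,6 \right)} - J\right) = 1521 \left(0 - 11\right) = 1521 \left(-11\right) = -16731$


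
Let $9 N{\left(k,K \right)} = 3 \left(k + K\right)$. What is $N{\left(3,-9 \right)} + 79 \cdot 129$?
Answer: $10189$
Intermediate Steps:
$N{\left(k,K \right)} = \frac{K}{3} + \frac{k}{3}$ ($N{\left(k,K \right)} = \frac{3 \left(k + K\right)}{9} = \frac{3 \left(K + k\right)}{9} = \frac{3 K + 3 k}{9} = \frac{K}{3} + \frac{k}{3}$)
$N{\left(3,-9 \right)} + 79 \cdot 129 = \left(\frac{1}{3} \left(-9\right) + \frac{1}{3} \cdot 3\right) + 79 \cdot 129 = \left(-3 + 1\right) + 10191 = -2 + 10191 = 10189$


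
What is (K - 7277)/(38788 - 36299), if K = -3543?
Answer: -10820/2489 ≈ -4.3471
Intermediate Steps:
(K - 7277)/(38788 - 36299) = (-3543 - 7277)/(38788 - 36299) = -10820/2489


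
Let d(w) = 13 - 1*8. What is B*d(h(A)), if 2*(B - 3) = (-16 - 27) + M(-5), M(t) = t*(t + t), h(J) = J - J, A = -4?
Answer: 65/2 ≈ 32.500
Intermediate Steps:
h(J) = 0
M(t) = 2*t² (M(t) = t*(2*t) = 2*t²)
d(w) = 5 (d(w) = 13 - 8 = 5)
B = 13/2 (B = 3 + ((-16 - 27) + 2*(-5)²)/2 = 3 + (-43 + 2*25)/2 = 3 + (-43 + 50)/2 = 3 + (½)*7 = 3 + 7/2 = 13/2 ≈ 6.5000)
B*d(h(A)) = (13/2)*5 = 65/2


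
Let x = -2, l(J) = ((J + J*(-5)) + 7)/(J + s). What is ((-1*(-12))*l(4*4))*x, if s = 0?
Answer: 171/2 ≈ 85.500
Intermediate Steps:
l(J) = (7 - 4*J)/J (l(J) = ((J + J*(-5)) + 7)/(J + 0) = ((J - 5*J) + 7)/J = (-4*J + 7)/J = (7 - 4*J)/J)
((-1*(-12))*l(4*4))*x = ((-1*(-12))*(-4 + 7/((4*4))))*(-2) = (12*(-4 + 7/16))*(-2) = (12*(-57/16))*(-2) = -171/4*(-2) = 171/2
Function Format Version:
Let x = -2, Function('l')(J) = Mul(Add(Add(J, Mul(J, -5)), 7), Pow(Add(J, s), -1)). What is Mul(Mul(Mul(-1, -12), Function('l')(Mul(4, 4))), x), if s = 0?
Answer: Rational(171, 2) ≈ 85.500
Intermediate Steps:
Function('l')(J) = Mul(Pow(J, -1), Add(7, Mul(-4, J))) (Function('l')(J) = Mul(Add(Add(J, Mul(J, -5)), 7), Pow(Add(J, 0), -1)) = Mul(Add(Add(J, Mul(-5, J)), 7), Pow(J, -1)) = Mul(Add(Mul(-4, J), 7), Pow(J, -1)) = Mul(Add(7, Mul(-4, J)), Pow(J, -1)) = Mul(Pow(J, -1), Add(7, Mul(-4, J))))
Mul(Mul(Mul(-1, -12), Function('l')(Mul(4, 4))), x) = Mul(Mul(Mul(-1, -12), Add(-4, Mul(7, Pow(Mul(4, 4), -1)))), -2) = Mul(Mul(12, Add(-4, Mul(7, Pow(16, -1)))), -2) = Mul(Mul(12, Add(-4, Mul(7, Rational(1, 16)))), -2) = Mul(Mul(12, Add(-4, Rational(7, 16))), -2) = Mul(Mul(12, Rational(-57, 16)), -2) = Mul(Rational(-171, 4), -2) = Rational(171, 2)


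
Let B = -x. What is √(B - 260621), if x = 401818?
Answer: I*√662439 ≈ 813.9*I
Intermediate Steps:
B = -401818 (B = -1*401818 = -401818)
√(B - 260621) = √(-401818 - 260621) = √(-662439) = I*√662439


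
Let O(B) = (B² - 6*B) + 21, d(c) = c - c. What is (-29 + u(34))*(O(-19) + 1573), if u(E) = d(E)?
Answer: -60001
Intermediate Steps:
d(c) = 0
O(B) = 21 + B² - 6*B
u(E) = 0
(-29 + u(34))*(O(-19) + 1573) = (-29 + 0)*((21 + (-19)² - 6*(-19)) + 1573) = -29*((21 + 361 + 114) + 1573) = -29*(496 + 1573) = -29*2069 = -60001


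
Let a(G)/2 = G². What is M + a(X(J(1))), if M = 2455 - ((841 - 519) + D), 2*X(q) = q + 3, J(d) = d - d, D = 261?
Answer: 3753/2 ≈ 1876.5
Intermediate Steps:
J(d) = 0
X(q) = 3/2 + q/2 (X(q) = (q + 3)/2 = (3 + q)/2 = 3/2 + q/2)
a(G) = 2*G²
M = 1872 (M = 2455 - ((841 - 519) + 261) = 2455 - (322 + 261) = 2455 - 1*583 = 2455 - 583 = 1872)
M + a(X(J(1))) = 1872 + 2*(3/2 + (½)*0)² = 1872 + 2*(3/2 + 0)² = 1872 + 2*(3/2)² = 1872 + 2*(9/4) = 1872 + 9/2 = 3753/2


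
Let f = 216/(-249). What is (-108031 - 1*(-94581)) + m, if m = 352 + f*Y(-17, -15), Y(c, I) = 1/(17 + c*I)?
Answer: -36962565/2822 ≈ -13098.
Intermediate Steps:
Y(c, I) = 1/(17 + I*c)
f = -72/83 (f = 216*(-1/249) = -72/83 ≈ -0.86747)
m = 993335/2822 (m = 352 - 72/(83*(17 - 15*(-17))) = 352 - 72/(83*(17 + 255)) = 352 - 72/83/272 = 352 - 72/83*1/272 = 352 - 9/2822 = 993335/2822 ≈ 352.00)
(-108031 - 1*(-94581)) + m = (-108031 - 1*(-94581)) + 993335/2822 = (-108031 + 94581) + 993335/2822 = -13450 + 993335/2822 = -36962565/2822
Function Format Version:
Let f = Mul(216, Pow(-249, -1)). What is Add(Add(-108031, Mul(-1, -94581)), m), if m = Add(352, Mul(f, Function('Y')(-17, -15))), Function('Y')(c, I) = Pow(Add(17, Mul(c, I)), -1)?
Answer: Rational(-36962565, 2822) ≈ -13098.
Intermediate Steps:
Function('Y')(c, I) = Pow(Add(17, Mul(I, c)), -1)
f = Rational(-72, 83) (f = Mul(216, Rational(-1, 249)) = Rational(-72, 83) ≈ -0.86747)
m = Rational(993335, 2822) (m = Add(352, Mul(Rational(-72, 83), Pow(Add(17, Mul(-15, -17)), -1))) = Add(352, Mul(Rational(-72, 83), Pow(Add(17, 255), -1))) = Add(352, Mul(Rational(-72, 83), Pow(272, -1))) = Add(352, Mul(Rational(-72, 83), Rational(1, 272))) = Add(352, Rational(-9, 2822)) = Rational(993335, 2822) ≈ 352.00)
Add(Add(-108031, Mul(-1, -94581)), m) = Add(Add(-108031, Mul(-1, -94581)), Rational(993335, 2822)) = Add(Add(-108031, 94581), Rational(993335, 2822)) = Add(-13450, Rational(993335, 2822)) = Rational(-36962565, 2822)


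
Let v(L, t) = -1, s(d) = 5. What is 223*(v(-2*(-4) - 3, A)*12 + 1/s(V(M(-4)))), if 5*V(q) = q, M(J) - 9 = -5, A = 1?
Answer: -13157/5 ≈ -2631.4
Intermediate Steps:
M(J) = 4 (M(J) = 9 - 5 = 4)
V(q) = q/5
223*(v(-2*(-4) - 3, A)*12 + 1/s(V(M(-4)))) = 223*(-1*12 + 1/5) = 223*(-12 + ⅕) = 223*(-59/5) = -13157/5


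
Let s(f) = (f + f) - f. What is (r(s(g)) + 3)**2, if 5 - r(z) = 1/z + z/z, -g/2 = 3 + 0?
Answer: 1849/36 ≈ 51.361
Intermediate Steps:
g = -6 (g = -2*(3 + 0) = -2*3 = -6)
s(f) = f (s(f) = 2*f - f = f)
r(z) = 4 - 1/z (r(z) = 5 - (1/z + z/z) = 5 - (1/z + 1) = 5 - (1 + 1/z) = 5 + (-1 - 1/z) = 4 - 1/z)
(r(s(g)) + 3)**2 = ((4 - 1/(-6)) + 3)**2 = ((4 - 1*(-1/6)) + 3)**2 = ((4 + 1/6) + 3)**2 = (25/6 + 3)**2 = (43/6)**2 = 1849/36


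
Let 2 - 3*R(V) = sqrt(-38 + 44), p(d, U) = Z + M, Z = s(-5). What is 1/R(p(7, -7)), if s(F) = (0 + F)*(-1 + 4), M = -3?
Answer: -3 - 3*sqrt(6)/2 ≈ -6.6742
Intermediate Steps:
s(F) = 3*F (s(F) = F*3 = 3*F)
Z = -15 (Z = 3*(-5) = -15)
p(d, U) = -18 (p(d, U) = -15 - 3 = -18)
R(V) = 2/3 - sqrt(6)/3 (R(V) = 2/3 - sqrt(-38 + 44)/3 = 2/3 - sqrt(6)/3)
1/R(p(7, -7)) = 1/(2/3 - sqrt(6)/3)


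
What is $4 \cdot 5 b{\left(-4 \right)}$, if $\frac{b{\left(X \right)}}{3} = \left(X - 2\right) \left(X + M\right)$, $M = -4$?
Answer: $2880$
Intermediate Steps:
$b{\left(X \right)} = 3 \left(-4 + X\right) \left(-2 + X\right)$ ($b{\left(X \right)} = 3 \left(X - 2\right) \left(X - 4\right) = 3 \left(-2 + X\right) \left(-4 + X\right) = 3 \left(-4 + X\right) \left(-2 + X\right)$)
$4 \cdot 5 b{\left(-4 \right)} = 4 \cdot 5 \left(24 - -72 + 3 \left(-4\right)^{2}\right) = 20 \left(24 + 72 + 3 \cdot 16\right) = 20 \left(24 + 72 + 48\right) = 20 \cdot 144 = 2880$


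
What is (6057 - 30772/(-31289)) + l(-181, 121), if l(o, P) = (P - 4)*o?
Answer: -473058908/31289 ≈ -15119.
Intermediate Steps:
l(o, P) = o*(-4 + P) (l(o, P) = (-4 + P)*o = o*(-4 + P))
(6057 - 30772/(-31289)) + l(-181, 121) = (6057 - 30772/(-31289)) - 181*(-4 + 121) = (6057 - 30772*(-1/31289)) - 181*117 = (6057 + 30772/31289) - 21177 = 189548245/31289 - 21177 = -473058908/31289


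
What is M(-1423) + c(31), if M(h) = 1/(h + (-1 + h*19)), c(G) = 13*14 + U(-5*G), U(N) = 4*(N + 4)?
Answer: -12010543/28461 ≈ -422.00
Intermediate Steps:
U(N) = 16 + 4*N (U(N) = 4*(4 + N) = 16 + 4*N)
c(G) = 198 - 20*G (c(G) = 13*14 + (16 + 4*(-5*G)) = 182 + (16 - 20*G) = 198 - 20*G)
M(h) = 1/(-1 + 20*h) (M(h) = 1/(h + (-1 + 19*h)) = 1/(-1 + 20*h))
M(-1423) + c(31) = 1/(-1 + 20*(-1423)) + (198 - 20*31) = 1/(-1 - 28460) + (198 - 620) = 1/(-28461) - 422 = -1/28461 - 422 = -12010543/28461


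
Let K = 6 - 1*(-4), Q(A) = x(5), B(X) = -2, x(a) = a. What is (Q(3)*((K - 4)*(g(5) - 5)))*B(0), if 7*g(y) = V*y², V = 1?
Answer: 600/7 ≈ 85.714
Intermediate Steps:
Q(A) = 5
K = 10 (K = 6 + 4 = 10)
g(y) = y²/7 (g(y) = (1*y²)/7 = y²/7)
(Q(3)*((K - 4)*(g(5) - 5)))*B(0) = (5*((10 - 4)*((⅐)*5² - 5)))*(-2) = (5*(6*((⅐)*25 - 5)))*(-2) = (5*(6*(25/7 - 5)))*(-2) = (5*(6*(-10/7)))*(-2) = (5*(-60/7))*(-2) = -300/7*(-2) = 600/7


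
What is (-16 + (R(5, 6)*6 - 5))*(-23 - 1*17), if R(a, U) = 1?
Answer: 600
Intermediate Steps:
(-16 + (R(5, 6)*6 - 5))*(-23 - 1*17) = (-16 + (1*6 - 5))*(-23 - 1*17) = (-16 + (6 - 5))*(-23 - 17) = (-16 + 1)*(-40) = -15*(-40) = 600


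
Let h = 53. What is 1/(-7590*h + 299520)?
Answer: -1/102750 ≈ -9.7324e-6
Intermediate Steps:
1/(-7590*h + 299520) = 1/(-7590*53 + 299520) = 1/(-402270 + 299520) = 1/(-102750) = -1/102750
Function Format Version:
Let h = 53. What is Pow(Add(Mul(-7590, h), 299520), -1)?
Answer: Rational(-1, 102750) ≈ -9.7324e-6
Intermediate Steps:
Pow(Add(Mul(-7590, h), 299520), -1) = Pow(Add(Mul(-7590, 53), 299520), -1) = Pow(Add(-402270, 299520), -1) = Pow(-102750, -1) = Rational(-1, 102750)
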